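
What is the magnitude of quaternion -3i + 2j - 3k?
√22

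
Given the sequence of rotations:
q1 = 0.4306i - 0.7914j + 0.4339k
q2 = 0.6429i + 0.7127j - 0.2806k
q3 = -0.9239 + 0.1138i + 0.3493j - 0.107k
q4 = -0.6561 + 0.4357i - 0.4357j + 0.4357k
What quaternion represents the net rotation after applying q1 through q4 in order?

q2 · q1 = 0.409 + 0.0872i - 0.3998j - 0.8157k
q3 · q2 · q1 = -0.3354 - 0.3617i + 0.5957j + 0.6339k
q4 · q3 · q2 · q1 = 0.361 - 0.4446i - 0.6785j - 0.4601k
0.361 - 0.4446i - 0.6785j - 0.4601k


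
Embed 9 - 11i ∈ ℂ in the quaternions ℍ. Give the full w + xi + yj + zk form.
9 - 11i + 0j + 0k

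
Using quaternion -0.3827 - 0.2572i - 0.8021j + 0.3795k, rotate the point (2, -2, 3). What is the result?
(-1.3, -3.332, -2.052)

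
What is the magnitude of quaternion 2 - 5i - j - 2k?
√34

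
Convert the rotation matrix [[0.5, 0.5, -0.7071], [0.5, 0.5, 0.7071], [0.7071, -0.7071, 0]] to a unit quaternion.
0.7071 - 0.5i - 0.5j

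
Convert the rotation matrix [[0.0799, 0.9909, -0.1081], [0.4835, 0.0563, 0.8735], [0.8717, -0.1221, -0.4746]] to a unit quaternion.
-0.4067 + 0.612i + 0.6023j + 0.3119k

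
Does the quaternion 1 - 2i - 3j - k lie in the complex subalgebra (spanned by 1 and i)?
No. The quaternion 1 - 2i - 3j - k has j-coefficient y = -3 and k-coefficient z = -1, not both zero, so it does not lie in the complex subalgebra spanned by 1 and i.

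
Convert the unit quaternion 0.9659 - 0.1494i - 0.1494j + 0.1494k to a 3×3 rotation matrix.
[[0.9107, -0.244, -0.3333], [0.3333, 0.9107, 0.244], [0.244, -0.3333, 0.9107]]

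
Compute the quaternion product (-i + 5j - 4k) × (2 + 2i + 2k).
10 + 8i + 4j - 18k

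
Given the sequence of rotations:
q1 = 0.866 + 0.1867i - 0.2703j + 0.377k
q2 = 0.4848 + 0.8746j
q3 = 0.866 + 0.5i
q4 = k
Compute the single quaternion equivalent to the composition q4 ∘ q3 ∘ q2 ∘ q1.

q2 · q1 = 0.6562 + 0.4202i + 0.6264j + 0.0195k
q3 · q2 · q1 = 0.3582 + 0.692i + 0.5327j + 0.3301k
q4 · q3 · q2 · q1 = -0.3301 - 0.5327i + 0.692j + 0.3582k
-0.3301 - 0.5327i + 0.692j + 0.3582k


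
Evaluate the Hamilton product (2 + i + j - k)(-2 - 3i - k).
-2 - 9i + 2j + 3k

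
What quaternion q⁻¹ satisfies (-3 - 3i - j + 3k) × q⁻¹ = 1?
-0.1071 + 0.1071i + 0.0357j - 0.1071k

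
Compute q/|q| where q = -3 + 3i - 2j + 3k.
-0.5388 + 0.5388i - 0.3592j + 0.5388k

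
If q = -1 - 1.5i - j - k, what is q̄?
-1 + 1.5i + j + k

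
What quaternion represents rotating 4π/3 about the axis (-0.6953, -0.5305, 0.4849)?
-0.5 - 0.6021i - 0.4594j + 0.4199k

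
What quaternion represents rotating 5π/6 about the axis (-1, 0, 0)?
0.2588 - 0.9659i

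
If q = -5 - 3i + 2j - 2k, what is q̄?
-5 + 3i - 2j + 2k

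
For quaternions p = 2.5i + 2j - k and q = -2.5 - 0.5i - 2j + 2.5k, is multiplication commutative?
No: pq = 7.75 - 3.25i - 10.75j - 1.5k ≠ 7.75 - 9.25i + 0.75j + 6.5k = qp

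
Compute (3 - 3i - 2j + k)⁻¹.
0.1304 + 0.1304i + 0.087j - 0.0435k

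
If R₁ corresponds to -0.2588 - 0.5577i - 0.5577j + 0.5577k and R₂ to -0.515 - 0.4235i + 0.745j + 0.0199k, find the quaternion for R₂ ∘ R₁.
0.3015 + 0.8234i + 0.3195j + 0.3593k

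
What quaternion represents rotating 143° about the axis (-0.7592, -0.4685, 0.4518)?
0.3173 - 0.72i - 0.4443j + 0.4285k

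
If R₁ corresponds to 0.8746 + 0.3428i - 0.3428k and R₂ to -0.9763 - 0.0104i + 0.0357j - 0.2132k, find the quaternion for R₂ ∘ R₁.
-0.9234 - 0.356i - 0.0454j + 0.136k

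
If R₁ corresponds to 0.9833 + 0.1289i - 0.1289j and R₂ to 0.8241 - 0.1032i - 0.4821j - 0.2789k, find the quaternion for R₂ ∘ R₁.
0.7615 - 0.0312i - 0.6162j - 0.1988k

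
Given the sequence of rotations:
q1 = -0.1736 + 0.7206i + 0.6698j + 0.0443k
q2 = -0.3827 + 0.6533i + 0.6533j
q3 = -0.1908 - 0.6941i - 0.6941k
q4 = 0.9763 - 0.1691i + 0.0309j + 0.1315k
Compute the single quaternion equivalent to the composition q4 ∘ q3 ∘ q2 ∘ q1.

q2 · q1 = -0.8419 - 0.3602i - 0.3987j - 0.0501k
q3 · q2 · q1 = -0.1242 + 0.3764i + 0.2913j + 0.8707k
q4 · q3 · q2 · q1 = -0.1811 + 0.3771i + 0.4773j + 0.7728k
-0.1811 + 0.3771i + 0.4773j + 0.7728k


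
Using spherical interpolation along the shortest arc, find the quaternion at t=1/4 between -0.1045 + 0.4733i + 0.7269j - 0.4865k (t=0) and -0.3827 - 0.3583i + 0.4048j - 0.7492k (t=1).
-0.1979 + 0.2784i + 0.7097j - 0.6162k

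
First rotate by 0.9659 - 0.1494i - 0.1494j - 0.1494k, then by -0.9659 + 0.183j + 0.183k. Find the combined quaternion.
-0.8783 + 0.1443i + 0.2937j + 0.3484k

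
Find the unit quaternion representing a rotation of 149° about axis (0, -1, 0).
0.2672 - 0.9636j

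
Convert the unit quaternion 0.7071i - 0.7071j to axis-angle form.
axis = (√2/2, -√2/2, 0), θ = π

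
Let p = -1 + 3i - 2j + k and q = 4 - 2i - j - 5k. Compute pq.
5 + 25i + 6j + 2k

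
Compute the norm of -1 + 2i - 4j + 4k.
√37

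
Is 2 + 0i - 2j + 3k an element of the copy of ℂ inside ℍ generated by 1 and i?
No. The quaternion 2 - 2j + 3k has j-coefficient y = -2 and k-coefficient z = 3, not both zero, so it does not lie in the complex subalgebra spanned by 1 and i.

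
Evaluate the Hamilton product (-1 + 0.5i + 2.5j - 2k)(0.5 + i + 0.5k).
0.5i - j - 4k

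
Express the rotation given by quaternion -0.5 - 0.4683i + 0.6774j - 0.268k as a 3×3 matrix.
[[-0.0614, -0.9025, -0.4264], [-0.3665, 0.4177, -0.8314], [0.9284, 0.1052, -0.3564]]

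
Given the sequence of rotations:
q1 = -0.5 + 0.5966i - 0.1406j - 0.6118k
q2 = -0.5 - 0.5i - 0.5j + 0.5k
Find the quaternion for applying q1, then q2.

q2 · q1 = 0.7839 + 0.3279i + 0.3127j + 0.4245k
0.7839 + 0.3279i + 0.3127j + 0.4245k


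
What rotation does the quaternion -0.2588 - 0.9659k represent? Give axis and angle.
axis = (0, 0, -1), θ = 7π/6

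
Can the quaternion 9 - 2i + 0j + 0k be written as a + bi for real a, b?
Yes. The quaternion 9 - 2i has j- and k-coefficients y = z = 0, so it lies in the complex subalgebra spanned by 1 and i.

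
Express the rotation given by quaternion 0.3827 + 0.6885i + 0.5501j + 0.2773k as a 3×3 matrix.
[[0.241, 0.5452, 0.8029], [0.9697, -0.1019, -0.2219], [-0.0392, 0.8321, -0.5533]]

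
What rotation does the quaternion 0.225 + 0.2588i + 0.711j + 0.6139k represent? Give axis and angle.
axis = (0.2656, 0.7297, 0.6301), θ = 154°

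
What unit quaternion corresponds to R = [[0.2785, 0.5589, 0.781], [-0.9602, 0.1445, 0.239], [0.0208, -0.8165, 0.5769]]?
0.7071 - 0.3732i + 0.2688j - 0.5371k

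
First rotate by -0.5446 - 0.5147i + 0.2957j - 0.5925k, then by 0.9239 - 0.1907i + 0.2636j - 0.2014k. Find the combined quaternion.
-0.7986 - 0.4683i + 0.1203j - 0.3584k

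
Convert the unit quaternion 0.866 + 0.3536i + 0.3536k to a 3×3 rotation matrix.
[[0.7499, -0.6124, 0.2501], [0.6124, 0.4999, -0.6124], [0.2501, 0.6124, 0.7499]]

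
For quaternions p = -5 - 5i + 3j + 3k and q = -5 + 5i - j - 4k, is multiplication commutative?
No: pq = 65 - 9i - 15j - 5k ≠ 65 + 9i - 5j + 15k = qp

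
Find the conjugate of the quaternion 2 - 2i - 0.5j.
2 + 2i + 0.5j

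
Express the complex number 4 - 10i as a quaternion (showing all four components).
4 - 10i + 0j + 0k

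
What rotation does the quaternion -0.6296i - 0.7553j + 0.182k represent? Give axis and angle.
axis = (-0.6296, -0.7553, 0.182), θ = π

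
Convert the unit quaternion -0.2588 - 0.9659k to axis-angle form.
axis = (0, 0, -1), θ = 7π/6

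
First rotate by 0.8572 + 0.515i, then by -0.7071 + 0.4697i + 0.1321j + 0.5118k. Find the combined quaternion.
-0.848 + 0.0385i + 0.3768j + 0.3707k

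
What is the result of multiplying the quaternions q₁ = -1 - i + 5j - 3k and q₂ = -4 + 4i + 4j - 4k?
-24 - 8i - 40j - 8k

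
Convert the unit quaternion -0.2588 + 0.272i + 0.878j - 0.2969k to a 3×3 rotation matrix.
[[-0.7181, 0.324, -0.616], [0.6313, 0.6757, -0.3806], [0.2929, -0.6621, -0.6897]]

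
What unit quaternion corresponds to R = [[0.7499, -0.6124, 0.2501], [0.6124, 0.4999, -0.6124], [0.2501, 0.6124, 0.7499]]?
0.866 + 0.3536i + 0.3536k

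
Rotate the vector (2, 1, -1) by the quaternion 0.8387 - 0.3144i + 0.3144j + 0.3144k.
(0.154, 0.539, -2.384)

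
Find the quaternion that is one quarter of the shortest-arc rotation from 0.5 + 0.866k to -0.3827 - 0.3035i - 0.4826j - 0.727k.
0.4869 + 0.0804i + 0.1279j + 0.8603k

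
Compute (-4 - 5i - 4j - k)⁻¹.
-0.069 + 0.0862i + 0.069j + 0.0172k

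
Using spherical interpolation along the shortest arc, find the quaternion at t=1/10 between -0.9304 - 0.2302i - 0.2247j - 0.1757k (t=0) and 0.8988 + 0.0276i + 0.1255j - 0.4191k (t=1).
-0.9453 - 0.213i - 0.2185j - 0.1153k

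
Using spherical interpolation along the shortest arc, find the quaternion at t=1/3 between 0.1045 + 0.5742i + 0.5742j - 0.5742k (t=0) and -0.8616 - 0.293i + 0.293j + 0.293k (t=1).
0.46 + 0.5837i + 0.3272j - 0.5837k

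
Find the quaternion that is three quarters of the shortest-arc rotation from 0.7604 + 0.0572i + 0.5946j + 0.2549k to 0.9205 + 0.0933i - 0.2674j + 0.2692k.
0.9524 + 0.0909i - 0.0438j + 0.2878k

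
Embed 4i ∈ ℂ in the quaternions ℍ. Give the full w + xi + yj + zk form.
0 + 4i + 0j + 0k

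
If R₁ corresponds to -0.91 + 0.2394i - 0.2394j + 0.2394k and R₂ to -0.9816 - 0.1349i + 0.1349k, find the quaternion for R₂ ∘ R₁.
0.8933 - 0.0799i + 0.2996j - 0.3255k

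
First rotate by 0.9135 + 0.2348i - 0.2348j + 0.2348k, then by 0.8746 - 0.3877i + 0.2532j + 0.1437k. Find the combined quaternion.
0.9157 - 0.0556i + 0.1507j + 0.3682k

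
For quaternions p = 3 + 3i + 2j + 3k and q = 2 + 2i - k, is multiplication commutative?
No: pq = 3 + 10i + 13j - k ≠ 3 + 14i - 5j + 7k = qp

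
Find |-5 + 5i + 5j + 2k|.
√79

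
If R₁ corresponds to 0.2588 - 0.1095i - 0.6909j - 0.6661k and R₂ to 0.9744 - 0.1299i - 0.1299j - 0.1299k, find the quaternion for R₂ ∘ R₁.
0.0617 - 0.1435i - 0.7791j - 0.6071k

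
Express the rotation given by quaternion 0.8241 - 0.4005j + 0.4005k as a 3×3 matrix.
[[0.3584, -0.6601, -0.6601], [0.6601, 0.6792, -0.3208], [0.6601, -0.3208, 0.6792]]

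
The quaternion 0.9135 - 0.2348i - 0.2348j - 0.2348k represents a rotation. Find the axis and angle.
axis = (-√3/3, -√3/3, -√3/3), θ = 48°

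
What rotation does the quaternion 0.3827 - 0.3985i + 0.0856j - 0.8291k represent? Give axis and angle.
axis = (-0.4313, 0.0927, -0.8974), θ = 3π/4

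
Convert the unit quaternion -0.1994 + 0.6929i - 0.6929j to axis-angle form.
axis = (√2/2, -√2/2, 0), θ = 203°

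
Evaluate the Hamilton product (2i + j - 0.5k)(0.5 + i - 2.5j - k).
-1.25i + 2j - 6.25k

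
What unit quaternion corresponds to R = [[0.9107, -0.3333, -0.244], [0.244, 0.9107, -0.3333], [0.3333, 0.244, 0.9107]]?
0.9659 + 0.1494i - 0.1494j + 0.1494k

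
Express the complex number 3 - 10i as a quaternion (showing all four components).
3 - 10i + 0j + 0k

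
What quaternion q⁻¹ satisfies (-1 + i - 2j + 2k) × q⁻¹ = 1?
-0.1 - 0.1i + 0.2j - 0.2k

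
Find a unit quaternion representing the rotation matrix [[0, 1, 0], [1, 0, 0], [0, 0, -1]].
0.7071i + 0.7071j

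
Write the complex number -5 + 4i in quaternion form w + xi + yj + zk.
-5 + 4i + 0j + 0k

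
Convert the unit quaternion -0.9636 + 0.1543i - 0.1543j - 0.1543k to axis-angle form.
axis = (√3/3, -√3/3, -√3/3), θ = 329°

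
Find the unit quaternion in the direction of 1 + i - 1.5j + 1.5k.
0.3922 + 0.3922i - 0.5883j + 0.5883k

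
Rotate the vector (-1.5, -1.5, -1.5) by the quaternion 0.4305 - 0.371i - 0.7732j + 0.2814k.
(1.346, -1.9, 1.153)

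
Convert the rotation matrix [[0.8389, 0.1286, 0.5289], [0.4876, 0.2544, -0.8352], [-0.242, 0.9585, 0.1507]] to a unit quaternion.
0.749 + 0.5987i + 0.2573j + 0.1198k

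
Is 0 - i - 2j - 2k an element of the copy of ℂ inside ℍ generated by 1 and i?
No. The quaternion -i - 2j - 2k has j-coefficient y = -2 and k-coefficient z = -2, not both zero, so it does not lie in the complex subalgebra spanned by 1 and i.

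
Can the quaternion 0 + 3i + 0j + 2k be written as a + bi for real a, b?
No. The quaternion 3i + 2k has j-coefficient y = 0 and k-coefficient z = 2, not both zero, so it does not lie in the complex subalgebra spanned by 1 and i.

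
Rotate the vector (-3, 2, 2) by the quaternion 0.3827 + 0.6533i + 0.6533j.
(2.268, -3.268, 1.086)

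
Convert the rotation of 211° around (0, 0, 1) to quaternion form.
-0.2672 + 0.9636k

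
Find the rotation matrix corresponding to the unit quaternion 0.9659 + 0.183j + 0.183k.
[[0.866, -0.3535, 0.3535], [0.3535, 0.933, 0.067], [-0.3535, 0.067, 0.933]]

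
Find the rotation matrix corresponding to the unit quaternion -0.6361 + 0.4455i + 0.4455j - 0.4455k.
[[0.2061, -0.1698, -0.9637], [0.9637, 0.2061, 0.1698], [0.1698, -0.9637, 0.2061]]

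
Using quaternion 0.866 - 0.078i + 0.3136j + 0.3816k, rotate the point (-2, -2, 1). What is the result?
(0.879, -2.243, 1.788)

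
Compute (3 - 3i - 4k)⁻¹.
0.0882 + 0.0882i + 0.1176k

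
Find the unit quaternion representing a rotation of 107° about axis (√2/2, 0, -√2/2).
0.5948 + 0.5684i - 0.5684k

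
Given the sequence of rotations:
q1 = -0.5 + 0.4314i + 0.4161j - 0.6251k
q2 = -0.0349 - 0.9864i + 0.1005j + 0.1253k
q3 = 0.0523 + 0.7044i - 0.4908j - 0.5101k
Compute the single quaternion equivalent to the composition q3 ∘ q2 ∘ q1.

q2 · q1 = 0.4795 + 0.3632i - 0.6273j - 0.4946k
q3 · q2 · q1 = -0.7909 + 0.2795i - 0.105j - 0.5341k
-0.7909 + 0.2795i - 0.105j - 0.5341k


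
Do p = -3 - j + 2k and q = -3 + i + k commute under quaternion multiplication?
No: pq = 7 - 4i + 5j - 8k ≠ 7 - 2i + j - 10k = qp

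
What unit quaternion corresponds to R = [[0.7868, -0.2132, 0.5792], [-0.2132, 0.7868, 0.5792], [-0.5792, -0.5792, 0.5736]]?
0.887 - 0.3265i + 0.3265j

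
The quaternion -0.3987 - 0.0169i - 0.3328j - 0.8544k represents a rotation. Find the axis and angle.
axis = (-0.0184, -0.3629, -0.9316), θ = 227°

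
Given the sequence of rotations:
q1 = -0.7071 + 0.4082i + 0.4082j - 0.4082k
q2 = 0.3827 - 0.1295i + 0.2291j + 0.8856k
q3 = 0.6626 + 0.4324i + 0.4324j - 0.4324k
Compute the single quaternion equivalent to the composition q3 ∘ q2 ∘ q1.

q2 · q1 = 0.0502 - 0.2072i + 0.3029j - 0.9288k
q3 · q2 · q1 = -0.4097 - 0.3862i + 0.7136j - 0.4166k
-0.4097 - 0.3862i + 0.7136j - 0.4166k


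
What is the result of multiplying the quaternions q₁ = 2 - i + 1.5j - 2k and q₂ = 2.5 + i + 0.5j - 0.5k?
4.25 - 0.25i + 2.25j - 8k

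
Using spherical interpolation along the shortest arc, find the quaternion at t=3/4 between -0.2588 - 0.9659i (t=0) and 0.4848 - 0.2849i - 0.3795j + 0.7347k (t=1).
0.338 - 0.5918i - 0.3358j + 0.6502k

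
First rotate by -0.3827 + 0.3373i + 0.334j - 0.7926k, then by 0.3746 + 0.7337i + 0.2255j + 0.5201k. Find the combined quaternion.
-0.0539 - 0.5069i + 0.7958j - 0.327k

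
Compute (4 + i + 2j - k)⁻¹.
0.1818 - 0.0455i - 0.0909j + 0.0455k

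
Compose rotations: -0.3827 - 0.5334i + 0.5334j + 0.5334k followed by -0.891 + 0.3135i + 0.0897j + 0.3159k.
0.2919 + 0.2346i - 0.8453j - 0.3811k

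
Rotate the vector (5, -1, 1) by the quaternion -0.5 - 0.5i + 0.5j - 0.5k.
(1, -1, 5)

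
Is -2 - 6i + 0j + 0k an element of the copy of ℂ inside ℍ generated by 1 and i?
Yes. The quaternion -2 - 6i has j- and k-coefficients y = z = 0, so it lies in the complex subalgebra spanned by 1 and i.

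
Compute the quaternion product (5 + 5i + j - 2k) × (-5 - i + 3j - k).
-25 - 25i + 17j + 21k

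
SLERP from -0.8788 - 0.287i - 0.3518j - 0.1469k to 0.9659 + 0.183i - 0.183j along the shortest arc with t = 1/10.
-0.9017 - 0.2805i - 0.3007j - 0.1337k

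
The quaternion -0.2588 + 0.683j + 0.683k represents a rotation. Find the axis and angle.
axis = (0, √2/2, √2/2), θ = 7π/6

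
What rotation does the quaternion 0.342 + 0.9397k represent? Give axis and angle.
axis = (0, 0, 1), θ = 140°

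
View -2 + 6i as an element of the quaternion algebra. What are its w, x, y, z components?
-2 + 6i + 0j + 0k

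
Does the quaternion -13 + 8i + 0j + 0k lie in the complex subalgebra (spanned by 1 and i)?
Yes. The quaternion -13 + 8i has j- and k-coefficients y = z = 0, so it lies in the complex subalgebra spanned by 1 and i.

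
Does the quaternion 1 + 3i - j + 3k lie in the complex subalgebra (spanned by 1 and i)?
No. The quaternion 1 + 3i - j + 3k has j-coefficient y = -1 and k-coefficient z = 3, not both zero, so it does not lie in the complex subalgebra spanned by 1 and i.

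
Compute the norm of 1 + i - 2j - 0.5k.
2.5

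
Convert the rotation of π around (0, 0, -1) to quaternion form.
-k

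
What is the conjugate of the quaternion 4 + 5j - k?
4 - 5j + k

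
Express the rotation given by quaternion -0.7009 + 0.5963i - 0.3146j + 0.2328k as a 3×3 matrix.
[[0.6937, -0.0489, 0.7186], [-0.7015, 0.1805, 0.6894], [-0.1634, -0.9824, 0.0909]]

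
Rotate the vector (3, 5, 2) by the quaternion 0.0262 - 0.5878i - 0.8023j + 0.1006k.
(3.446, 4.028, -3.147)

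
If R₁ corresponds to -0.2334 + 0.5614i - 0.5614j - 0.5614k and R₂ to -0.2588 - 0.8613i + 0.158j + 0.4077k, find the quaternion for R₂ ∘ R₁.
0.8615 + 0.1959i - 0.1462j + 0.445k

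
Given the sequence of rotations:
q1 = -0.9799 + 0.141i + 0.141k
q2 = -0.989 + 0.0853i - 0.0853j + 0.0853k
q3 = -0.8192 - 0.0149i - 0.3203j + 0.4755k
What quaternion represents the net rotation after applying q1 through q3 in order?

q2 · q1 = 0.9451 - 0.2351i + 0.0836j - 0.211k
q3 · q2 · q1 = -0.6506 + 0.2063i - 0.4861j + 0.5457k
-0.6506 + 0.2063i - 0.4861j + 0.5457k


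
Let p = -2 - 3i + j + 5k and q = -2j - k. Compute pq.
7 + 9i + j + 8k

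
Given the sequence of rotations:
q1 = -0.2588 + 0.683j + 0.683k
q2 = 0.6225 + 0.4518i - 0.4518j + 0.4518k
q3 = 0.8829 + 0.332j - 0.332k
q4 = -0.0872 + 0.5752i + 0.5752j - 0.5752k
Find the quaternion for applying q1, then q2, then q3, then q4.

q2 · q1 = -0.1611 - 0.7341i + 0.2335j + 0.6168k
q3 · q2 · q1 = -0.015 - 0.3658i + 0.3964j + 0.8418k
q4 · q3 · q2 · q1 = 0.4679 + 0.7355i - 0.317j + 0.3736k
0.4679 + 0.7355i - 0.317j + 0.3736k


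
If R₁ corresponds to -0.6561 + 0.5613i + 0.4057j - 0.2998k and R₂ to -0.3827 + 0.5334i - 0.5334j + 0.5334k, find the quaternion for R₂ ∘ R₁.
0.328 - 0.6213i + 0.654j + 0.2806k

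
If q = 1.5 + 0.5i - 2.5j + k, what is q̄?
1.5 - 0.5i + 2.5j - k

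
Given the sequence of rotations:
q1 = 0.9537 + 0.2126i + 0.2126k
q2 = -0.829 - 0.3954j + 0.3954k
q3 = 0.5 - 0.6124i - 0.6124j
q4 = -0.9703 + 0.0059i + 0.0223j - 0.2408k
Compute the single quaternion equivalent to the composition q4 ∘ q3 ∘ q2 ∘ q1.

q2 · q1 = -0.8747 - 0.2603i - 0.293j + 0.2849k
q3 · q2 · q1 = -0.7762 + 0.231i + 0.5636j + 0.1625k
q4 · q3 · q2 · q1 = 0.7783 - 0.0894i - 0.6208j + 0.0274k
0.7783 - 0.0894i - 0.6208j + 0.0274k


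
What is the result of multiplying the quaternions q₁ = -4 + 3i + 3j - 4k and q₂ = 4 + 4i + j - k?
-35 - 3i - 5j - 21k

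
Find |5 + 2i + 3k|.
√38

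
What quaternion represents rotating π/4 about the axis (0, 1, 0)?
0.9239 + 0.3827j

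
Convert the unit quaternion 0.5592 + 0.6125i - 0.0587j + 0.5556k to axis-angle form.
axis = (0.7388, -0.0708, 0.6702), θ = 112°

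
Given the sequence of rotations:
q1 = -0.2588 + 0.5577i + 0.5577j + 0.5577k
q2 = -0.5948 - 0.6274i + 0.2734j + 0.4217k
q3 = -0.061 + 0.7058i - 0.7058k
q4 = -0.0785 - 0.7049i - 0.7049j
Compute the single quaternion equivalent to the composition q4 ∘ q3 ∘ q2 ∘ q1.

q2 · q1 = 0.1162 - 0.2521i + 0.1826j - 0.9432k
q3 · q2 · q1 = -0.4949 + 0.2263i + 0.8325j + 0.1044k
q4 · q3 · q2 · q1 = 0.7852 + 0.2575i + 0.3571j - 0.4355k
0.7852 + 0.2575i + 0.3571j - 0.4355k


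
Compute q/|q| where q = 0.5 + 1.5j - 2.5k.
0.169 + 0.5071j - 0.8452k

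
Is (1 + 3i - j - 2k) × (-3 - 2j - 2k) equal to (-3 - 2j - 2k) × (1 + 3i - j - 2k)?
No: pq = -9 - 11i + 7j - 2k ≠ -9 - 7i - 5j + 10k = qp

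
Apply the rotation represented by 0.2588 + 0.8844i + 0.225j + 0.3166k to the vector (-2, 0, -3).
(-3.426, -0.178, 1.11)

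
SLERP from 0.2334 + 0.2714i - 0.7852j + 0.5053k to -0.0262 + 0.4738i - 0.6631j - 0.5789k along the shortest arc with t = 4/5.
0.0368 + 0.4869i - 0.7854j - 0.3803k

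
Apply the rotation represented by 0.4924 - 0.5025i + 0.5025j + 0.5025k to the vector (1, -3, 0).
(2.99, 0.02, -1.03)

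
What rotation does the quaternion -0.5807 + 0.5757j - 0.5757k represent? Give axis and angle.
axis = (0, √2/2, -√2/2), θ = 251°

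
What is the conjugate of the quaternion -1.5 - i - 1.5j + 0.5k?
-1.5 + i + 1.5j - 0.5k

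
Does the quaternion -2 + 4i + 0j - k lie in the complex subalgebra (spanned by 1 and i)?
No. The quaternion -2 + 4i - k has j-coefficient y = 0 and k-coefficient z = -1, not both zero, so it does not lie in the complex subalgebra spanned by 1 and i.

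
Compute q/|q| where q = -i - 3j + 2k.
-0.2673i - 0.8018j + 0.5345k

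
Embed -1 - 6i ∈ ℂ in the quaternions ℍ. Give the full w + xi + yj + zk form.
-1 - 6i + 0j + 0k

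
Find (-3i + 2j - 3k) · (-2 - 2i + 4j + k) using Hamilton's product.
-11 + 20i + 5j - 2k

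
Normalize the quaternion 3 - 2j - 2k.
0.7276 - 0.4851j - 0.4851k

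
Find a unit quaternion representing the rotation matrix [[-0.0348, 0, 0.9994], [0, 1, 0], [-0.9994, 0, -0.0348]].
0.6947 + 0.7193j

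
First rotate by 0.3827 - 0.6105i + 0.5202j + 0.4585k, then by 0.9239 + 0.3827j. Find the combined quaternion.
0.1545 - 0.3886i + 0.6271j + 0.6572k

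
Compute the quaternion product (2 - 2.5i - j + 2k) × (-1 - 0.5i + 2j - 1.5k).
1.75 - i + 0.25j - 10.5k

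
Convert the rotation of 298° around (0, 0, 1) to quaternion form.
-0.8572 + 0.515k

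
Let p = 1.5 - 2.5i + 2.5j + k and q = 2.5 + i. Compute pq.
6.25 - 4.75i + 7.25j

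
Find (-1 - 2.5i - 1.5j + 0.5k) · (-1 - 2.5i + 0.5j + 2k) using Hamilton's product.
-5.5 + 1.75i + 4.75j - 7.5k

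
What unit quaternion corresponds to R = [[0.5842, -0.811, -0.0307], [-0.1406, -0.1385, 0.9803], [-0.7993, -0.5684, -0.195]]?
0.5592 - 0.6924i + 0.3436j + 0.2997k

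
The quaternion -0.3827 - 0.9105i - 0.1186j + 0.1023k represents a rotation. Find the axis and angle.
axis = (-0.9855, -0.1284, 0.1107), θ = 5π/4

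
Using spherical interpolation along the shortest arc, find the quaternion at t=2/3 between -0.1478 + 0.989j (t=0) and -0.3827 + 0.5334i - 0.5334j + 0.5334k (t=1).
0.2271 - 0.3988i + 0.7939j - 0.3988k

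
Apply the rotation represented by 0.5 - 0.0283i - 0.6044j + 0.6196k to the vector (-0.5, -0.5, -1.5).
(1.501, 0.639, -0.298)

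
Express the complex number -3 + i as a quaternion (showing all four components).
-3 + i + 0j + 0k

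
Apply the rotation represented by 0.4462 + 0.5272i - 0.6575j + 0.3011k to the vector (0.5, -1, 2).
(0.4, -2.208, -0.463)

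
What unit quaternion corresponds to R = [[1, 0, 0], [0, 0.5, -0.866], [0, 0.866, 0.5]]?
0.866 + 0.5i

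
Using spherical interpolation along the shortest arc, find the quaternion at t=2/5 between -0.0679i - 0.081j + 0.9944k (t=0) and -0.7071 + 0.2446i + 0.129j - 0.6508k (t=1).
0.3124 - 0.152i - 0.1094j + 0.9313k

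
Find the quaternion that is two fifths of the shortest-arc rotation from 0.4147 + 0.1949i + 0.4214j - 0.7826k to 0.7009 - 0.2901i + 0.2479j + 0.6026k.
-0.0668 + 0.3085i + 0.1869j - 0.9303k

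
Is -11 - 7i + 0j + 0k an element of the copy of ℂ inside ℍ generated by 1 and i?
Yes. The quaternion -11 - 7i has j- and k-coefficients y = z = 0, so it lies in the complex subalgebra spanned by 1 and i.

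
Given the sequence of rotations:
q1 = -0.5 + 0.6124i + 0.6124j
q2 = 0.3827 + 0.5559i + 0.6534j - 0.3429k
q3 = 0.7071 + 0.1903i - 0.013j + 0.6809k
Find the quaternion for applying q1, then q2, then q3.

q2 · q1 = -0.9319 + 0.1664i - 0.3023j + 0.1117k
q3 · q2 · q1 = -0.7706 + 0.1447i - 0.1096j - 0.6109k
-0.7706 + 0.1447i - 0.1096j - 0.6109k


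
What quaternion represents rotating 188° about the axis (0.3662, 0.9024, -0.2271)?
-0.0698 + 0.3653i + 0.9002j - 0.2265k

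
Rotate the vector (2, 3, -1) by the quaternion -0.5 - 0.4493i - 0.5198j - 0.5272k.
(-1.366, 2.011, 2.844)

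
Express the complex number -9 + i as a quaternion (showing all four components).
-9 + i + 0j + 0k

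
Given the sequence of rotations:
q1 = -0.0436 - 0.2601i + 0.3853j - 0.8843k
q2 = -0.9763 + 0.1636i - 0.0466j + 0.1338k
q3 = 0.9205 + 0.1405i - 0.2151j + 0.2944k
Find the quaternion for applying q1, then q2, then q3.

q2 · q1 = 0.2214 + 0.2365i - 0.2643j + 0.9084k
q3 · q2 · q1 = -0.1537 + 0.1312i - 0.3489j + 0.9151k
-0.1537 + 0.1312i - 0.3489j + 0.9151k


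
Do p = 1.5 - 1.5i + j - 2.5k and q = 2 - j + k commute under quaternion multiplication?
No: pq = 6.5 - 4.5i + 2j - 2k ≠ 6.5 - 1.5i - j - 5k = qp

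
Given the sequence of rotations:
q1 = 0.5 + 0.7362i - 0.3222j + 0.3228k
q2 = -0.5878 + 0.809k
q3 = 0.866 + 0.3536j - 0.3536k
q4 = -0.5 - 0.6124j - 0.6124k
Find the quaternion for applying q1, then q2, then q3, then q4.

q2 · q1 = -0.555 - 0.1721i + 0.785j + 0.2148k
q3 · q2 · q1 = -0.6823 + 0.2045i + 0.5444j + 0.4431k
q4 · q3 · q2 · q1 = 0.9459 - 0.0402i + 0.0204j + 0.3215k
0.9459 - 0.0402i + 0.0204j + 0.3215k


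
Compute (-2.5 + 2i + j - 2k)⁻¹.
-0.1639 - 0.1311i - 0.0656j + 0.1311k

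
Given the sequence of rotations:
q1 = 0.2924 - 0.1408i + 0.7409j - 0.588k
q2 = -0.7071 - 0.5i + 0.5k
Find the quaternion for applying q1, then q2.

q2 · q1 = 0.0168 - 0.4171i - 0.8883j + 0.1915k
0.0168 - 0.4171i - 0.8883j + 0.1915k


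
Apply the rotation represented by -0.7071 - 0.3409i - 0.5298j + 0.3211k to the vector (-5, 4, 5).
(4.751, -1.402, 6.439)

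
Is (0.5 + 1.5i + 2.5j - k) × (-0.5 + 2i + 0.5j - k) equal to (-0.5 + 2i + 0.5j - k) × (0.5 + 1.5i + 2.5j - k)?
No: pq = -5.5 - 1.75i - 1.5j - 4.25k ≠ -5.5 + 2.25i - 0.5j + 4.25k = qp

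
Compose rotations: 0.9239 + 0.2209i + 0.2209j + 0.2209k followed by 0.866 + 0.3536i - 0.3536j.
0.8001 + 0.4399i - 0.2135j + 0.3475k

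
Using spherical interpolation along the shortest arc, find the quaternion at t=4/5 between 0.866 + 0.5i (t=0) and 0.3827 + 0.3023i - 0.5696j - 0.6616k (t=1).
0.5388 + 0.3811i - 0.4902j - 0.5694k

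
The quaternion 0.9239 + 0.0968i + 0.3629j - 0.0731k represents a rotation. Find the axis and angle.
axis = (0.253, 0.9484, -0.191), θ = π/4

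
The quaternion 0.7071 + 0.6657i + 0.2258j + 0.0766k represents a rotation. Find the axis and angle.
axis = (0.9414, 0.3193, 0.1083), θ = π/2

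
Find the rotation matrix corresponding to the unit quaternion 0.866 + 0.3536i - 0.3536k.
[[0.7499, 0.6124, -0.2501], [-0.6124, 0.4999, -0.6124], [-0.2501, 0.6124, 0.7499]]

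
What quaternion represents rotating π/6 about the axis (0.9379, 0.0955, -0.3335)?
0.9659 + 0.2427i + 0.0247j - 0.0863k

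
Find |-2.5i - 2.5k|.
3.536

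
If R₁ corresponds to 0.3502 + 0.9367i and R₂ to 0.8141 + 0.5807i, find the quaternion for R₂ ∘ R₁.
-0.2588 + 0.9659i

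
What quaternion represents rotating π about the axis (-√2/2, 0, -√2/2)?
-0.7071i - 0.7071k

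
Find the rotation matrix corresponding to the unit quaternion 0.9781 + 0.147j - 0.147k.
[[0.9136, 0.2876, 0.2876], [-0.2876, 0.9568, -0.0432], [-0.2876, -0.0432, 0.9568]]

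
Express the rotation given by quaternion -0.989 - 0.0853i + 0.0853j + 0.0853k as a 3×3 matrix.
[[0.9709, 0.1542, -0.1833], [-0.1833, 0.9709, -0.1542], [0.1542, 0.1833, 0.9709]]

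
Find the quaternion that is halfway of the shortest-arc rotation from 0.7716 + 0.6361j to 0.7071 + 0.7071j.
0.7402 + 0.6724j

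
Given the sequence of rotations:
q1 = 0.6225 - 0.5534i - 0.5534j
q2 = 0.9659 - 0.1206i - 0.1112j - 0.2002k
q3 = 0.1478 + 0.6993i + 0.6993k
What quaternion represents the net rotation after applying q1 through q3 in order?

q2 · q1 = 0.473 - 0.7204i - 0.493j - 0.1194k
q3 · q2 · q1 = 0.6572 + 0.569i - 0.4931j - 0.0316k
0.6572 + 0.569i - 0.4931j - 0.0316k


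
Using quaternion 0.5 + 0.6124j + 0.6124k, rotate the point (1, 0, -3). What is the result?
(-2.337, -1.638, -1.362)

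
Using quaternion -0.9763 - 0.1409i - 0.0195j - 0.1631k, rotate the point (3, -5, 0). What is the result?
(4.403, -3.564, -1.384)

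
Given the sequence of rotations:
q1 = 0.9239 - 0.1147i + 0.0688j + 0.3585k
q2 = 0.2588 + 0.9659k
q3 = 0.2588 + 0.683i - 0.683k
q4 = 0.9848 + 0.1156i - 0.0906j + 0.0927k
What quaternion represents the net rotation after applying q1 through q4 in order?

q2 · q1 = -0.1072 - 0.0961i - 0.093j + 0.9852k
q3 · q2 · q1 = 0.7108 - 0.1616i - 0.6313j + 0.2647k
q4 · q3 · q2 · q1 = 0.6369 - 0.0424i - 0.7317j + 0.2389k
0.6369 - 0.0424i - 0.7317j + 0.2389k


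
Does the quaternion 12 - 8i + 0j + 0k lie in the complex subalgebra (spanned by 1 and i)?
Yes. The quaternion 12 - 8i has j- and k-coefficients y = z = 0, so it lies in the complex subalgebra spanned by 1 and i.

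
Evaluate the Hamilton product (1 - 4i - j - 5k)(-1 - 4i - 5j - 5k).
-47 - 20i - 4j + 16k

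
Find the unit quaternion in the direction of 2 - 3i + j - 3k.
0.417 - 0.6255i + 0.2085j - 0.6255k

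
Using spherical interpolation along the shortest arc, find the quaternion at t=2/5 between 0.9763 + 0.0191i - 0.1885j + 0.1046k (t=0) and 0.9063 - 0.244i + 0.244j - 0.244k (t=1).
0.995 - 0.0913i - 0.0148j - 0.0377k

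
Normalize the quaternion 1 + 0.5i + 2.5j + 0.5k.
0.3592 + 0.1796i + 0.898j + 0.1796k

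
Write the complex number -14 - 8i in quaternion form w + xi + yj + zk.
-14 - 8i + 0j + 0k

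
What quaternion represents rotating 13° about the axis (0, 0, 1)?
0.9936 + 0.1132k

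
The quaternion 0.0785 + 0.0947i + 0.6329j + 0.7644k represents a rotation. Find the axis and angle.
axis = (0.095, 0.6349, 0.7668), θ = 171°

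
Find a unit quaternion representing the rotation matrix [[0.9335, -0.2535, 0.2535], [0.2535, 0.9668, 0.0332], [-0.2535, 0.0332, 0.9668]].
0.9832 + 0.1289j + 0.1289k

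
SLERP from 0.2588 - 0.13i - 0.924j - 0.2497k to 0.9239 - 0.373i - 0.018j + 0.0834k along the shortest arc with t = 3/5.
0.8032 - 0.3374i - 0.4863j - 0.0673k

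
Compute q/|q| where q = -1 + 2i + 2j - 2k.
-0.2774 + 0.5547i + 0.5547j - 0.5547k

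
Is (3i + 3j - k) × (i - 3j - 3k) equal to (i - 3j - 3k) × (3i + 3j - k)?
No: pq = 3 - 12i + 8j - 12k ≠ 3 + 12i - 8j + 12k = qp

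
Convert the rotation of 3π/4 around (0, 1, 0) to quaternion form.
0.3827 + 0.9239j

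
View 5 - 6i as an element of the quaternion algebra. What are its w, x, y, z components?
5 - 6i + 0j + 0k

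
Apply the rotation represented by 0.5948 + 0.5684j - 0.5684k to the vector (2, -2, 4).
(0.768, -4.645, 1.355)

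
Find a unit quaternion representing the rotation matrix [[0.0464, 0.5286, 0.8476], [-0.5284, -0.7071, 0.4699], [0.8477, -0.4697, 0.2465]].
-0.3827 + 0.6138i + 0.0001j + 0.6905k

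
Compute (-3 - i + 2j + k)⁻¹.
-0.2 + 0.0667i - 0.1333j - 0.0667k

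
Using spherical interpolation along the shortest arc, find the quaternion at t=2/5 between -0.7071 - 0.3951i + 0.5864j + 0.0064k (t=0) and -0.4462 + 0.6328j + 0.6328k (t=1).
-0.6519 - 0.2547i + 0.6561j + 0.2822k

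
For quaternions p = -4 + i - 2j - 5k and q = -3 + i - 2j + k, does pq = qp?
No: pq = 12 - 19i + 8j + 11k ≠ 12 + 5i + 20j + 11k = qp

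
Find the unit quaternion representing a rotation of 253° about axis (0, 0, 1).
-0.5948 + 0.8039k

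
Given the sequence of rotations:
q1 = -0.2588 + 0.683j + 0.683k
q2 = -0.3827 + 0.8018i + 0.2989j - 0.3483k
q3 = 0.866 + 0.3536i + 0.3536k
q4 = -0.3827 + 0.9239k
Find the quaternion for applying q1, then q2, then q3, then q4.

q2 · q1 = 0.1328 + 0.2345i - 0.8864j + 0.3764k
q3 · q2 · q1 = -0.101 + 0.5635i - 0.8178j + 0.0595k
q4 · q3 · q2 · q1 = -0.0163 + 0.5399i + 0.8336j - 0.1161k
-0.0163 + 0.5399i + 0.8336j - 0.1161k


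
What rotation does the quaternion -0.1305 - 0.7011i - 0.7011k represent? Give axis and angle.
axis = (-√2/2, 0, -√2/2), θ = 195°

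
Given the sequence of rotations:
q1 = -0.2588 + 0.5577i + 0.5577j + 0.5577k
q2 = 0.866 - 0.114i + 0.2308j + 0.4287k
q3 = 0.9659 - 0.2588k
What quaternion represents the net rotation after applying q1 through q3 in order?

q2 · q1 = -0.5283 + 0.4021i + 0.7259j + 0.1797k
q3 · q2 · q1 = -0.4638 + 0.5763i + 0.5971j + 0.3103k
-0.4638 + 0.5763i + 0.5971j + 0.3103k


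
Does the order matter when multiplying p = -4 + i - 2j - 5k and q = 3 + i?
Yes: pq = -13 - i - 11j - 13k ≠ -13 - i - j - 17k = qp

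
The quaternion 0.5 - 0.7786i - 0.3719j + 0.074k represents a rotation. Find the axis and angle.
axis = (-0.899, -0.4294, 0.0854), θ = 2π/3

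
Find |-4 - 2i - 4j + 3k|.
√45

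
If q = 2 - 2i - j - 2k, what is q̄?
2 + 2i + j + 2k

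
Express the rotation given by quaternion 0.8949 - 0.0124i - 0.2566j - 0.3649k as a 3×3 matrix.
[[0.602, 0.6595, -0.4502], [-0.6467, 0.7334, 0.2095], [0.4683, 0.1651, 0.868]]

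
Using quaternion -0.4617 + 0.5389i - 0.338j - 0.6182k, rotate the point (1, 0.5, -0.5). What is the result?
(-0.283, -0.424, -1.114)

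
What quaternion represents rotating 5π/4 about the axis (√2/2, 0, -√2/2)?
-0.3827 + 0.6533i - 0.6533k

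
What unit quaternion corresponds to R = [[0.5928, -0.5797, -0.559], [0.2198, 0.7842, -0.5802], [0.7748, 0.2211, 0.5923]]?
0.8616 + 0.2325i - 0.387j + 0.232k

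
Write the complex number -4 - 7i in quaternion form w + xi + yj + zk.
-4 - 7i + 0j + 0k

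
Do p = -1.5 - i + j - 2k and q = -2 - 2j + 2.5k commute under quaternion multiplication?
No: pq = 10 + 0.5i + 3.5j + 2.25k ≠ 10 + 3.5i - 1.5j - 1.75k = qp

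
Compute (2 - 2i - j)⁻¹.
0.2222 + 0.2222i + 0.1111j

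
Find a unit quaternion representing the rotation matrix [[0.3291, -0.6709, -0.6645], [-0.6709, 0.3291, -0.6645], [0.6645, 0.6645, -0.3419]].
0.5737 + 0.5792i - 0.5792j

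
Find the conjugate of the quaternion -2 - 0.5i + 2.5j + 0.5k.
-2 + 0.5i - 2.5j - 0.5k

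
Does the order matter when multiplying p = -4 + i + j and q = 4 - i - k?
Yes: pq = -15 + 7i + 5j + 5k ≠ -15 + 9i + 3j + 3k = qp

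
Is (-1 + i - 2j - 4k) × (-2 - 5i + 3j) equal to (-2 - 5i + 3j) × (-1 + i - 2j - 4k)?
No: pq = 13 + 15i + 21j + k ≠ 13 - 9i - 19j + 15k = qp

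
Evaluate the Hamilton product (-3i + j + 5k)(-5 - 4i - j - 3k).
4 + 17i - 34j - 18k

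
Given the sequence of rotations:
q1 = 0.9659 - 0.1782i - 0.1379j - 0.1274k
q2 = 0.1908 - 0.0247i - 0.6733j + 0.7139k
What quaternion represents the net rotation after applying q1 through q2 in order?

q2 · q1 = 0.178 + 0.1264i - 0.807j + 0.5487k
0.178 + 0.1264i - 0.807j + 0.5487k


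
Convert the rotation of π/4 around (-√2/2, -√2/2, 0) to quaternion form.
0.9239 - 0.2706i - 0.2706j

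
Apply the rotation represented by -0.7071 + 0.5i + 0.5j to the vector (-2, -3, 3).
(-4.621, -0.379, 0.707)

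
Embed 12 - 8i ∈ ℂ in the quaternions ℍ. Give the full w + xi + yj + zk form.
12 - 8i + 0j + 0k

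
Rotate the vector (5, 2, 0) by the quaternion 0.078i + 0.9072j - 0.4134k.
(-4.656, 2, -1.823)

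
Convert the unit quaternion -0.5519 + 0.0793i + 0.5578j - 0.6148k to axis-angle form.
axis = (0.0951, 0.6689, -0.7372), θ = 247°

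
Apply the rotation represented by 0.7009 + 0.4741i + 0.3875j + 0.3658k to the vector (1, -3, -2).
(-0.912, 0.794, -3.541)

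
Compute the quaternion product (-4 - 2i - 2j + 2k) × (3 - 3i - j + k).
-22 + 6i - 6j - 2k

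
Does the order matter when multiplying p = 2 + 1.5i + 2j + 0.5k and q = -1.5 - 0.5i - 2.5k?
Yes: pq = -1 - 8.25i + 0.5j - 4.75k ≠ -1 + 1.75i - 6.5j - 6.75k = qp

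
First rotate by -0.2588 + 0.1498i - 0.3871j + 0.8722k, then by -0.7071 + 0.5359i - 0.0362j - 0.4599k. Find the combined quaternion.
0.4898 - 0.4542i - 0.2532j - 0.6997k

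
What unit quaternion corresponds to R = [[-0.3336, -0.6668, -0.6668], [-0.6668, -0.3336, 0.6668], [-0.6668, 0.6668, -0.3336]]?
-0.5774i + 0.5774j + 0.5774k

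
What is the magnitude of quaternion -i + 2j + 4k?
√21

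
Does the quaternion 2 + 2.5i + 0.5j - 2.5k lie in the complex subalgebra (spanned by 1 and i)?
No. The quaternion 2 + 2.5i + 0.5j - 2.5k has j-coefficient y = 0.5 and k-coefficient z = -2.5, not both zero, so it does not lie in the complex subalgebra spanned by 1 and i.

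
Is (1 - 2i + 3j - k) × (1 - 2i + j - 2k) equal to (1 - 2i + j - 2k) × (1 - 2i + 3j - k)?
No: pq = -8 - 9i + 2j + k ≠ -8 + i + 6j - 7k = qp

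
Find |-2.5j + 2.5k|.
3.536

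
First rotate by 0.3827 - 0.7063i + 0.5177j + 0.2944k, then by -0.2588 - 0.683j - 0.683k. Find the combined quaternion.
0.4556 + 0.3353i + 0.087j - 0.82k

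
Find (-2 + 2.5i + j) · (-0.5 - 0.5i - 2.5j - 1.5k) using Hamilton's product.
4.75 - 1.75i + 8.25j - 2.75k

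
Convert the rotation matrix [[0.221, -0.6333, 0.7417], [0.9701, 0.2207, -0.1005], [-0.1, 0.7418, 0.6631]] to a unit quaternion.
0.7254 + 0.2903i + 0.2901j + 0.5526k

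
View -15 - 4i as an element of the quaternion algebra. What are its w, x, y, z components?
-15 - 4i + 0j + 0k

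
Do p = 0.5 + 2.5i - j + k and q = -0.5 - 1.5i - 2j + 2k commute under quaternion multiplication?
No: pq = -0.5 - 2i - 7j - 6k ≠ -0.5 - 2i + 6j + 7k = qp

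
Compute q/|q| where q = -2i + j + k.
-0.8165i + 0.4082j + 0.4082k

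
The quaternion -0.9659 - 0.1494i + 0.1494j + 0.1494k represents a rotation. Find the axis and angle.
axis = (-√3/3, √3/3, √3/3), θ = 11π/6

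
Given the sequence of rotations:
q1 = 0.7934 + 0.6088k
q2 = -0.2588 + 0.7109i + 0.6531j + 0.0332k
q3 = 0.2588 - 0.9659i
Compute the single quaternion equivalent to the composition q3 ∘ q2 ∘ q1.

q2 · q1 = -0.2255 + 0.9616i + 0.0854j - 0.1312k
q3 · q2 · q1 = 0.8705 + 0.4667i - 0.1046j - 0.1164k
0.8705 + 0.4667i - 0.1046j - 0.1164k


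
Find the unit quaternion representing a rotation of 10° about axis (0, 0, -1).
0.9962 - 0.0872k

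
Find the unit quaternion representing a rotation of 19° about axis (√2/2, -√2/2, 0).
0.9863 + 0.1167i - 0.1167j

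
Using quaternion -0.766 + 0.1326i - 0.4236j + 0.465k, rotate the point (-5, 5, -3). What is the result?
(-0.36, 7.358, -2.175)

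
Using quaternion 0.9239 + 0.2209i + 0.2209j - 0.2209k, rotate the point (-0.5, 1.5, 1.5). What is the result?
(0.822, 0.604, 1.926)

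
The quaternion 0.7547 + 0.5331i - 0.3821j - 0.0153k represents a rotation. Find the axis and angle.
axis = (0.8126, -0.5824, -0.0233), θ = 82°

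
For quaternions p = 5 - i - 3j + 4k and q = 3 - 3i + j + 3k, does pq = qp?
No: pq = 3 - 31i - 13j + 17k ≠ 3 - 5i + 5j + 37k = qp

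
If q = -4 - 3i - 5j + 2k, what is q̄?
-4 + 3i + 5j - 2k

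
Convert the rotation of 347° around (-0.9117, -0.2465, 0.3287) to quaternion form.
-0.9936 - 0.1032i - 0.0279j + 0.0372k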